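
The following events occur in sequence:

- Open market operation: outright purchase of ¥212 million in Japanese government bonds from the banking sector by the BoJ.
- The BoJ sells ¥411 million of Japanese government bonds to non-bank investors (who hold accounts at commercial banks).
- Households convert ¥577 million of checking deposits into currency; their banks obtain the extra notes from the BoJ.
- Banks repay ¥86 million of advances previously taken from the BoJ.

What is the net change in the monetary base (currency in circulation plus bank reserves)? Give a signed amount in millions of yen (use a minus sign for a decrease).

OMO purchase (from banks) ¥212 million: BoJ balance sheet expands → +¥212M.
Asset sale (to non-banks) ¥411 million: BoJ balance sheet contracts → −¥411M.
Currency withdrawal ¥577 million: just a shift between currency and reserves — both are base money → 0.
Discount-window repayment ¥86 million: BoJ balance sheet contracts → −¥86M.
Net: 212 − 411 + 0 − 86 = -¥285 million.

-¥285 million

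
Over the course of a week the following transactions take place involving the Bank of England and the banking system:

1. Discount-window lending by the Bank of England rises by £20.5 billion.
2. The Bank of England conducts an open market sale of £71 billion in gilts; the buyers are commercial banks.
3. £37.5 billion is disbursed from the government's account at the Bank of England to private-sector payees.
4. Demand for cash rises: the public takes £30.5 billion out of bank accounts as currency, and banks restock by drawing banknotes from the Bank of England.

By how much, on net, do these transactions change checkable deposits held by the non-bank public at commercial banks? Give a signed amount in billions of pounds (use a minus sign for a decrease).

+£7 billion

Bank of England balance sheet:
  Assets:      Securities −£71B, Loans to banks +£20.5B
  Liabilities: Bank reserves −£43.5B, Currency in circulation +£30.5B, Government deposits −£37.5B
Commercial banking system:
  Assets:      Reserves at CB −£43.5B, Securities +£71B
  Liabilities: Checkable deposits +£7B, Borrowings from CB +£20.5B
So the change in checkable deposits held by the non-bank public at commercial banks is +£7 billion.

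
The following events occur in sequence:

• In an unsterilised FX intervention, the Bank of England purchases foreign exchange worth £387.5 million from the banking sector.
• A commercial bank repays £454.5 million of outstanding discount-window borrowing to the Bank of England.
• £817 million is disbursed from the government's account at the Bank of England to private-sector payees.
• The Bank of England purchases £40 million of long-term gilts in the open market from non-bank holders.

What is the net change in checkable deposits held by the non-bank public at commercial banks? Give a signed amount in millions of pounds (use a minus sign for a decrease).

+£857 million

Bank of England balance sheet:
  Assets:      Securities +£40M, Loans to banks −£454.5M, Foreign assets +£387.5M
  Liabilities: Bank reserves +£790M, Government deposits −£817M
Commercial banking system:
  Assets:      Reserves at CB +£790M, Foreign assets −£387.5M
  Liabilities: Checkable deposits +£857M, Borrowings from CB −£454.5M
So the change in checkable deposits held by the non-bank public at commercial banks is +£857 million.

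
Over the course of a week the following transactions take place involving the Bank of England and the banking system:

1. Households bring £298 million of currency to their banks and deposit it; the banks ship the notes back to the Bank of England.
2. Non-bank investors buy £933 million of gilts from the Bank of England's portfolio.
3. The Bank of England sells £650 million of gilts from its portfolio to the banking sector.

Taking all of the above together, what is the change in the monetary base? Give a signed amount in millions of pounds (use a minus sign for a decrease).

-£1583 million

Currency deposit £298 million: just a shift between currency and reserves — both are base money → 0.
Asset sale (to non-banks) £933 million: Bank of England balance sheet contracts → −£933M.
OMO sale (to banks) £650 million: Bank of England balance sheet contracts → −£650M.
Net: 0 − 933 − 650 = -£1583 million.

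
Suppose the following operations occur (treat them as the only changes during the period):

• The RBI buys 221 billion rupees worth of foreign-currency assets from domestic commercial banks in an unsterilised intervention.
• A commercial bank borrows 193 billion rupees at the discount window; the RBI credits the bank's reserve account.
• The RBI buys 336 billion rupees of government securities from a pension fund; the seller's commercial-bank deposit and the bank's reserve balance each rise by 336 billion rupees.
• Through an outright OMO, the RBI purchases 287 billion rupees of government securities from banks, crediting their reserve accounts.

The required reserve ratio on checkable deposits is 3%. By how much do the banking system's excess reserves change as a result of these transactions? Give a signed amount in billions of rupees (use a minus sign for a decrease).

+1026.92 billion

FX purchase 221 billion rupees: reserves +221B, deposits 0.
Discount-window loan 193 billion rupees: reserves +193B, deposits 0.
Asset purchase (from non-banks) 336 billion rupees: reserves +336B, deposits +336B.
OMO purchase (from banks) 287 billion rupees: reserves +287B, deposits 0.
Totals: Δreserves = +1037B, Δdeposits = +336B.
Δrequired reserves = 3% × +336B = +10.08B.
Δexcess reserves = Δreserves − Δrequired = +1037B − (+10.08B) = +1026.92 billion.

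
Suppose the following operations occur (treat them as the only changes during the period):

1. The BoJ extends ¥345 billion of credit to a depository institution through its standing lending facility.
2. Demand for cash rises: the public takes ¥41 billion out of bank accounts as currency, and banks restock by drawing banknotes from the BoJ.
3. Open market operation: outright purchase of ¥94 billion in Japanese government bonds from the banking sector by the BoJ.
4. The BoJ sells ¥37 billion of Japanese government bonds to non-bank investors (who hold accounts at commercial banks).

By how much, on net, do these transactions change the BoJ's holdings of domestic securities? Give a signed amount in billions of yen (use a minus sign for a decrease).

Discount-window loan ¥345 billion: the BoJ's securities portfolio is untouched → 0.
Currency withdrawal ¥41 billion: the BoJ's securities portfolio is untouched → 0.
OMO purchase (from banks) ¥94 billion: securities added to the BoJ's portfolio → +¥94B.
Asset sale (to non-banks) ¥37 billion: securities removed from the BoJ's portfolio → −¥37B.
Net: 0 + 0 + 94 − 37 = +¥57 billion.

+¥57 billion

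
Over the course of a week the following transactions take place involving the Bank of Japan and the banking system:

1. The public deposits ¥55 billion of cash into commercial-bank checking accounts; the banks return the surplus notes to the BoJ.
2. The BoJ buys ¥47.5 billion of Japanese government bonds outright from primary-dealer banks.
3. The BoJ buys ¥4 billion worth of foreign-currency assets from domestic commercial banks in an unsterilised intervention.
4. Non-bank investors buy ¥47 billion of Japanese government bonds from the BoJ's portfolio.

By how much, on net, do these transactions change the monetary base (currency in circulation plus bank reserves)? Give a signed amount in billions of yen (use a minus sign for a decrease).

BoJ balance sheet:
  Assets:      Securities +¥0.5B, Foreign assets +¥4B
  Liabilities: Bank reserves +¥59.5B, Currency in circulation −¥55B
Commercial banking system:
  Assets:      Reserves at CB +¥59.5B, Securities −¥47.5B, Foreign assets −¥4B
  Liabilities: Checkable deposits +¥8B
Monetary base = currency + reserves: −¥55B + (+¥59.5B) = +¥4.5 billion.

+¥4.5 billion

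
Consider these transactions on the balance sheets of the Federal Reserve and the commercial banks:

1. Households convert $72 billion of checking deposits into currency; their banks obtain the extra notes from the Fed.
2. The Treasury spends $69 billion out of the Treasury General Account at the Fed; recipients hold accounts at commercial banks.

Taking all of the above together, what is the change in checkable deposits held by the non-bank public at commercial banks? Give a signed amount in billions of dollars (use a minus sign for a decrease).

Fed balance sheet:
  Assets:      no change
  Liabilities: Bank reserves −$3B, Currency in circulation +$72B, Government deposits −$69B
Commercial banking system:
  Assets:      Reserves at CB −$3B
  Liabilities: Checkable deposits −$3B
So the change in checkable deposits held by the non-bank public at commercial banks is -$3 billion.

-$3 billion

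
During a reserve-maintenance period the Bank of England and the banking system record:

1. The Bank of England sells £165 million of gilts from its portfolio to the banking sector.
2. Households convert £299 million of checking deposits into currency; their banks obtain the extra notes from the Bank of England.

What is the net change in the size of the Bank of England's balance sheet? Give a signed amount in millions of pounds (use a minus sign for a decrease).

-£165 million

Bank of England balance sheet:
  Assets:      Securities −£165M
  Liabilities: Bank reserves −£464M, Currency in circulation +£299M
Commercial banking system:
  Assets:      Reserves at CB −£464M, Securities +£165M
  Liabilities: Checkable deposits −£299M
Change in total Bank of England assets = -£165 million.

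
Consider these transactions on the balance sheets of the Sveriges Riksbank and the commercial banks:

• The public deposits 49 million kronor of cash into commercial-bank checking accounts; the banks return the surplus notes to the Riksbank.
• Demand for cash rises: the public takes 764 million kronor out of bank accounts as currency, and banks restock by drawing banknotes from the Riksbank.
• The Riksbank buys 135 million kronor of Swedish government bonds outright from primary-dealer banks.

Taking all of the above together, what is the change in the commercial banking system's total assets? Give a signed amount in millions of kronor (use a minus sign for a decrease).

Riksbank balance sheet:
  Assets:      Securities +135M
  Liabilities: Bank reserves −580M, Currency in circulation +715M
Commercial banking system:
  Assets:      Reserves at CB −580M, Securities −135M
  Liabilities: Checkable deposits −715M
Change in total bank assets = -715 million.

-715 million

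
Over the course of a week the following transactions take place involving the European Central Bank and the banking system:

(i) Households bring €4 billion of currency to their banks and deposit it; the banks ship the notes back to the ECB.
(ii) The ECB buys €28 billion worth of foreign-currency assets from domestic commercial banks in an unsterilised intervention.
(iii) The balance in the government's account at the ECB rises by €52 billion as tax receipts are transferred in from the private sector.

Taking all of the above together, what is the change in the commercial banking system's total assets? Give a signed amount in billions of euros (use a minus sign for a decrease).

ECB balance sheet:
  Assets:      Foreign assets +€28B
  Liabilities: Bank reserves −€20B, Currency in circulation −€4B, Government deposits +€52B
Commercial banking system:
  Assets:      Reserves at CB −€20B, Foreign assets −€28B
  Liabilities: Checkable deposits −€48B
Change in total bank assets = -€48 billion.

-€48 billion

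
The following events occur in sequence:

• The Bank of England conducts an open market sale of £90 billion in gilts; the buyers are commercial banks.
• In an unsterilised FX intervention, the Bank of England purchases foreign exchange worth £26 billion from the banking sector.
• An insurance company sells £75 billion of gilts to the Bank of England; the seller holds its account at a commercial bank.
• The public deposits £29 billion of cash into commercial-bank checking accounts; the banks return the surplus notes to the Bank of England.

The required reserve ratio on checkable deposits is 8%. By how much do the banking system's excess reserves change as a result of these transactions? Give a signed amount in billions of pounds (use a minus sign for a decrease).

+£31.68 billion

OMO sale (to banks) £90 billion: reserves −£90B, deposits 0.
FX purchase £26 billion: reserves +£26B, deposits 0.
Asset purchase (from non-banks) £75 billion: reserves +£75B, deposits +£75B.
Currency deposit £29 billion: reserves +£29B, deposits +£29B.
Totals: Δreserves = +£40B, Δdeposits = +£104B.
Δrequired reserves = 8% × +£104B = +£8.32B.
Δexcess reserves = Δreserves − Δrequired = +£40B − (+£8.32B) = +£31.68 billion.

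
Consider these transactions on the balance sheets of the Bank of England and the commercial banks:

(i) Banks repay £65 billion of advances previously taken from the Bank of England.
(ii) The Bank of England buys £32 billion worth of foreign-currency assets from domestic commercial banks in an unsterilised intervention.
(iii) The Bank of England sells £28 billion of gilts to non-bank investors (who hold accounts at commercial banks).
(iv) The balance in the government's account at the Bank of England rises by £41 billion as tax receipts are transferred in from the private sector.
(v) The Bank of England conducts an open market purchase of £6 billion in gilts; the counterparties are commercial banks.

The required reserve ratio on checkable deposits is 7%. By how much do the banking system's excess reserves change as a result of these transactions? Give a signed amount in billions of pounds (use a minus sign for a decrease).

Discount-window repayment £65 billion: reserves −£65B, deposits 0.
FX purchase £32 billion: reserves +£32B, deposits 0.
Asset sale (to non-banks) £28 billion: reserves −£28B, deposits −£28B.
Government account inflow £41 billion: reserves −£41B, deposits −£41B.
OMO purchase (from banks) £6 billion: reserves +£6B, deposits 0.
Totals: Δreserves = −£96B, Δdeposits = −£69B.
Δrequired reserves = 7% × −£69B = −£4.83B.
Δexcess reserves = Δreserves − Δrequired = −£96B − (−£4.83B) = -£91.17 billion.

-£91.17 billion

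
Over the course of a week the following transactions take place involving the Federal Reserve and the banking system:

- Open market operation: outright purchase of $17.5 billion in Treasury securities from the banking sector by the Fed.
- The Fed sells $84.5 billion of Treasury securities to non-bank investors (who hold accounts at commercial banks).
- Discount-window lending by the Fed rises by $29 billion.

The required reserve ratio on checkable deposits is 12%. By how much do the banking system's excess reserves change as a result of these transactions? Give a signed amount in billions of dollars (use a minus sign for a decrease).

OMO purchase (from banks) $17.5 billion: reserves +$17.5B, deposits 0.
Asset sale (to non-banks) $84.5 billion: reserves −$84.5B, deposits −$84.5B.
Discount-window loan $29 billion: reserves +$29B, deposits 0.
Totals: Δreserves = −$38B, Δdeposits = −$84.5B.
Δrequired reserves = 12% × −$84.5B = −$10.14B.
Δexcess reserves = Δreserves − Δrequired = −$38B − (−$10.14B) = -$27.86 billion.

-$27.86 billion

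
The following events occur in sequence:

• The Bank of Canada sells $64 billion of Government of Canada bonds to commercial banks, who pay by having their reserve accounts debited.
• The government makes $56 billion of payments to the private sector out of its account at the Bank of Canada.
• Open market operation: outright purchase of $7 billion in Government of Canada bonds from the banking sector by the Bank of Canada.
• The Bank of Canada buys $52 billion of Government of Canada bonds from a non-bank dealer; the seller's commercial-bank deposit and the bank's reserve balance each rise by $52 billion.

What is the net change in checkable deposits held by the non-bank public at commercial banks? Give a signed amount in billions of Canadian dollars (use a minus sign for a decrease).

Bank of Canada balance sheet:
  Assets:      Securities −$5B
  Liabilities: Bank reserves +$51B, Government deposits −$56B
Commercial banking system:
  Assets:      Reserves at CB +$51B, Securities +$57B
  Liabilities: Checkable deposits +$108B
So the change in checkable deposits held by the non-bank public at commercial banks is +$108 billion.

+$108 billion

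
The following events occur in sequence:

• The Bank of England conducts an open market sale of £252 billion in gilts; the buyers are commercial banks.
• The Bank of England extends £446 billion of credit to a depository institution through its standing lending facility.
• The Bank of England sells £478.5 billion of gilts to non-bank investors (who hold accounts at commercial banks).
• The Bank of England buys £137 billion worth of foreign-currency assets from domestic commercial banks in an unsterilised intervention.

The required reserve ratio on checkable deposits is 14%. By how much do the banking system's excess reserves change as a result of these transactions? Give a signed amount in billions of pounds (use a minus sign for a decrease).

OMO sale (to banks) £252 billion: reserves −£252B, deposits 0.
Discount-window loan £446 billion: reserves +£446B, deposits 0.
Asset sale (to non-banks) £478.5 billion: reserves −£478.5B, deposits −£478.5B.
FX purchase £137 billion: reserves +£137B, deposits 0.
Totals: Δreserves = −£147.5B, Δdeposits = −£478.5B.
Δrequired reserves = 14% × −£478.5B = −£66.99B.
Δexcess reserves = Δreserves − Δrequired = −£147.5B − (−£66.99B) = -£80.51 billion.

-£80.51 billion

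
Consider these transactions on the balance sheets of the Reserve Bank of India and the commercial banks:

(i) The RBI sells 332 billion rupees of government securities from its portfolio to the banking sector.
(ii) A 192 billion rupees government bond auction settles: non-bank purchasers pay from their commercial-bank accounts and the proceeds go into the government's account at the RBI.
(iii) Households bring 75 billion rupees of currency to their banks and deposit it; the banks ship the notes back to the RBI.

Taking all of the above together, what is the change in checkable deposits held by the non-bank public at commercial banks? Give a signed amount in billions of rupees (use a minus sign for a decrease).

RBI balance sheet:
  Assets:      Securities −332B
  Liabilities: Bank reserves −449B, Currency in circulation −75B, Government deposits +192B
Commercial banking system:
  Assets:      Reserves at CB −449B, Securities +332B
  Liabilities: Checkable deposits −117B
So the change in checkable deposits held by the non-bank public at commercial banks is -117 billion.

-117 billion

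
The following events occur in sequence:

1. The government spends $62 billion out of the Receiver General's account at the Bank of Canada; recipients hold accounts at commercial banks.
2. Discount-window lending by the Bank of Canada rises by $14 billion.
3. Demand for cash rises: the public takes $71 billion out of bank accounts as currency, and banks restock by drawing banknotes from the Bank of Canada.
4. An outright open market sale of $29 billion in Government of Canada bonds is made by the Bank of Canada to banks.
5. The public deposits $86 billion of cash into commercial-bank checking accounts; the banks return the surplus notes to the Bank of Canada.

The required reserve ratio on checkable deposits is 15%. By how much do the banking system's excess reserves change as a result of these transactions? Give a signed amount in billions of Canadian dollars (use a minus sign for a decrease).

Government spending $62 billion: reserves +$62B, deposits +$62B.
Discount-window loan $14 billion: reserves +$14B, deposits 0.
Currency withdrawal $71 billion: reserves −$71B, deposits −$71B.
OMO sale (to banks) $29 billion: reserves −$29B, deposits 0.
Currency deposit $86 billion: reserves +$86B, deposits +$86B.
Totals: Δreserves = +$62B, Δdeposits = +$77B.
Δrequired reserves = 15% × +$77B = +$11.55B.
Δexcess reserves = Δreserves − Δrequired = +$62B − (+$11.55B) = +$50.45 billion.

+$50.45 billion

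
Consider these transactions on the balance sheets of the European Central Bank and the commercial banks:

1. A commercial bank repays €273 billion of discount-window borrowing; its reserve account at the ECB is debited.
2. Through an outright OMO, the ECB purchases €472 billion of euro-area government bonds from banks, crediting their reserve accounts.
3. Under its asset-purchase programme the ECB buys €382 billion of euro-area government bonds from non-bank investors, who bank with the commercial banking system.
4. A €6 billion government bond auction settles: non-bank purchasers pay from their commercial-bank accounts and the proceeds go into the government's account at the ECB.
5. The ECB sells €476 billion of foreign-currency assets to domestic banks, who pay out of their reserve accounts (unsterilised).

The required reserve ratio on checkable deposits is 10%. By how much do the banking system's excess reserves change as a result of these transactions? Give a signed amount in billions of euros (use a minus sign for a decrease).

+€61.4 billion

Discount-window repayment €273 billion: reserves −€273B, deposits 0.
OMO purchase (from banks) €472 billion: reserves +€472B, deposits 0.
Asset purchase (from non-banks) €382 billion: reserves +€382B, deposits +€382B.
Government account inflow €6 billion: reserves −€6B, deposits −€6B.
FX sale €476 billion: reserves −€476B, deposits 0.
Totals: Δreserves = +€99B, Δdeposits = +€376B.
Δrequired reserves = 10% × +€376B = +€37.6B.
Δexcess reserves = Δreserves − Δrequired = +€99B − (+€37.6B) = +€61.4 billion.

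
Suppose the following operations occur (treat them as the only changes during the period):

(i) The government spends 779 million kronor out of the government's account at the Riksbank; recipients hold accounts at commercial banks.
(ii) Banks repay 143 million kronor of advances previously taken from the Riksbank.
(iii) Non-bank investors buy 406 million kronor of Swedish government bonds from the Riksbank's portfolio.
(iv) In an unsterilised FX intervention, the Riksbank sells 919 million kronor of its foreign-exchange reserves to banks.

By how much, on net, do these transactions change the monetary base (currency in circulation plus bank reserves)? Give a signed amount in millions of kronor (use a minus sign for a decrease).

-689 million

Government spending 779 million kronor: a non-base liability converts back to reserves → +779M.
Discount-window repayment 143 million kronor: Riksbank balance sheet contracts → −143M.
Asset sale (to non-banks) 406 million kronor: Riksbank balance sheet contracts → −406M.
FX sale 919 million kronor: Riksbank balance sheet contracts → −919M.
Net: 779 − 143 − 406 − 919 = -689 million.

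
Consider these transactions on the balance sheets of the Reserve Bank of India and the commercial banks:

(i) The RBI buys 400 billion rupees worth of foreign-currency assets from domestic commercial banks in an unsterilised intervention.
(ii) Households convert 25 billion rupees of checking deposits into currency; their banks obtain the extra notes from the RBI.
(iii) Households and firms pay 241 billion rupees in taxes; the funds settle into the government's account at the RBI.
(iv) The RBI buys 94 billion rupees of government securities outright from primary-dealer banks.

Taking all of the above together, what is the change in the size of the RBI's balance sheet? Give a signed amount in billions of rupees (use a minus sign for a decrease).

RBI balance sheet:
  Assets:      Securities +94B, Foreign assets +400B
  Liabilities: Bank reserves +228B, Currency in circulation +25B, Government deposits +241B
Commercial banking system:
  Assets:      Reserves at CB +228B, Securities −94B, Foreign assets −400B
  Liabilities: Checkable deposits −266B
Change in total RBI assets = +494 billion.

+494 billion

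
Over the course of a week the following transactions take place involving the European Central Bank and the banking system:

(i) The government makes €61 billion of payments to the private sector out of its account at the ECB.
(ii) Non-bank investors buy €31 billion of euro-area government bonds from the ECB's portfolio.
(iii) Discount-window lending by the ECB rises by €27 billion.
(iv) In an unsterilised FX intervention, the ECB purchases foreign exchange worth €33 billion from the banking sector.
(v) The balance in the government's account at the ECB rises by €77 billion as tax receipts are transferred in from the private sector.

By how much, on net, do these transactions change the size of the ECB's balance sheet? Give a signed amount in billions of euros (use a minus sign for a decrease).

+€29 billion

ECB balance sheet:
  Assets:      Securities −€31B, Loans to banks +€27B, Foreign assets +€33B
  Liabilities: Bank reserves +€13B, Government deposits +€16B
Change in total ECB assets = +€29 billion.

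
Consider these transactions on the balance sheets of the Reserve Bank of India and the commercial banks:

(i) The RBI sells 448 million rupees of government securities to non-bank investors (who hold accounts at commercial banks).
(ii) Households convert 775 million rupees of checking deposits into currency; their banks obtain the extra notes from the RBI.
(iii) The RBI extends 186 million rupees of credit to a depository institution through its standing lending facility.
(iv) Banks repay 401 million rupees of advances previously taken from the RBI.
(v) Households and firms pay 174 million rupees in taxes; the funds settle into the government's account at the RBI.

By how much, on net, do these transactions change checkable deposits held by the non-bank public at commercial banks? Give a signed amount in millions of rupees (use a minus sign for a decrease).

RBI balance sheet:
  Assets:      Securities −448M, Loans to banks −215M
  Liabilities: Bank reserves −1612M, Currency in circulation +775M, Government deposits +174M
Commercial banking system:
  Assets:      Reserves at CB −1612M
  Liabilities: Checkable deposits −1397M, Borrowings from CB −215M
So the change in checkable deposits held by the non-bank public at commercial banks is -1397 million.

-1397 million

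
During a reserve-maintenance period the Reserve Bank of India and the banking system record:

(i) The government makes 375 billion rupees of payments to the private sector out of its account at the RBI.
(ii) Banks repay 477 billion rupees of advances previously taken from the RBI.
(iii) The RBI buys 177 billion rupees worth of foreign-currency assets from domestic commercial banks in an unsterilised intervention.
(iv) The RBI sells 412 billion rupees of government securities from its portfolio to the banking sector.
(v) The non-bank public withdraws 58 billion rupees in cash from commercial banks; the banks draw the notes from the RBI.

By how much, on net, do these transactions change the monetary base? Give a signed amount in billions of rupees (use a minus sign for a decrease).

Government spending 375 billion rupees: a non-base liability converts back to reserves → +375B.
Discount-window repayment 477 billion rupees: RBI balance sheet contracts → −477B.
FX purchase 177 billion rupees: RBI balance sheet expands → +177B.
OMO sale (to banks) 412 billion rupees: RBI balance sheet contracts → −412B.
Currency withdrawal 58 billion rupees: just a shift between currency and reserves — both are base money → 0.
Net: 375 − 477 + 177 − 412 + 0 = -337 billion.

-337 billion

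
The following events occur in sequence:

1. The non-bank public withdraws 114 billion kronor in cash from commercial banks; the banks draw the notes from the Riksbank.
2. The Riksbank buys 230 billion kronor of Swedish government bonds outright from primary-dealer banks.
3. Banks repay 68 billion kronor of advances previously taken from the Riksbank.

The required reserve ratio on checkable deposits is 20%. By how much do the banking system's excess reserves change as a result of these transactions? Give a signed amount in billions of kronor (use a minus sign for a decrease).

Currency withdrawal 114 billion kronor: reserves −114B, deposits −114B.
OMO purchase (from banks) 230 billion kronor: reserves +230B, deposits 0.
Discount-window repayment 68 billion kronor: reserves −68B, deposits 0.
Totals: Δreserves = +48B, Δdeposits = −114B.
Δrequired reserves = 20% × −114B = −22.8B.
Δexcess reserves = Δreserves − Δrequired = +48B − (−22.8B) = +70.8 billion.

+70.8 billion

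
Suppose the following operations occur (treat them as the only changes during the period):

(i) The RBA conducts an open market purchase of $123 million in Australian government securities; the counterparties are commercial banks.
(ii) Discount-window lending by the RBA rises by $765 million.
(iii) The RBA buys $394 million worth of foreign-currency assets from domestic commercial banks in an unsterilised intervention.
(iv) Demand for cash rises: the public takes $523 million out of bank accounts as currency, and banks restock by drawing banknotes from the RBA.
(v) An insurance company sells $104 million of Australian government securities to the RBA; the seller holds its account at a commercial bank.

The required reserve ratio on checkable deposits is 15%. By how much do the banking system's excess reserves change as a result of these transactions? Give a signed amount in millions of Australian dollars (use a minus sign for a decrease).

+$925.85 million

OMO purchase (from banks) $123 million: reserves +$123M, deposits 0.
Discount-window loan $765 million: reserves +$765M, deposits 0.
FX purchase $394 million: reserves +$394M, deposits 0.
Currency withdrawal $523 million: reserves −$523M, deposits −$523M.
Asset purchase (from non-banks) $104 million: reserves +$104M, deposits +$104M.
Totals: Δreserves = +$863M, Δdeposits = −$419M.
Δrequired reserves = 15% × −$419M = −$62.85M.
Δexcess reserves = Δreserves − Δrequired = +$863M − (−$62.85M) = +$925.85 million.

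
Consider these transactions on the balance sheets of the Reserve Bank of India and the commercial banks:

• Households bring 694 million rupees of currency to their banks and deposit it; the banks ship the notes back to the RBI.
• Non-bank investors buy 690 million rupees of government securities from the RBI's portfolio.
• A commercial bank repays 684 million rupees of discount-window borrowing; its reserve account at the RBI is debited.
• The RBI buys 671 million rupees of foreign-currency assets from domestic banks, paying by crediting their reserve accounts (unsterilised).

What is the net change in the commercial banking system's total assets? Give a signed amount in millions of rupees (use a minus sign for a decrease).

-680 million

Currency deposit 694 million rupees: bank balance sheets expand → +694M.
Asset sale (to non-banks) 690 million rupees: bank balance sheets shrink → −690M.
Discount-window repayment 684 million rupees: bank balance sheets shrink → −684M.
FX purchase 671 million rupees: just an asset swap on bank balance sheets → 0.
Net: 694 − 690 − 684 + 0 = -680 million.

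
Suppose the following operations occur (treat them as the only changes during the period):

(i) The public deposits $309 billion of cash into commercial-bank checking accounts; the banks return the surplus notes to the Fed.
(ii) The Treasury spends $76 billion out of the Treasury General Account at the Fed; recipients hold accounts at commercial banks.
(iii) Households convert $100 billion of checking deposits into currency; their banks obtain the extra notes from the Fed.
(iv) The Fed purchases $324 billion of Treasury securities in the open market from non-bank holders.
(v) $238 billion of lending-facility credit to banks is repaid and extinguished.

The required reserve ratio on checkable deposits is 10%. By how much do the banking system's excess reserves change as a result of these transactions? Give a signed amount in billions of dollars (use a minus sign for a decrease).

Currency deposit $309 billion: reserves +$309B, deposits +$309B.
Government spending $76 billion: reserves +$76B, deposits +$76B.
Currency withdrawal $100 billion: reserves −$100B, deposits −$100B.
Asset purchase (from non-banks) $324 billion: reserves +$324B, deposits +$324B.
Discount-window repayment $238 billion: reserves −$238B, deposits 0.
Totals: Δreserves = +$371B, Δdeposits = +$609B.
Δrequired reserves = 10% × +$609B = +$60.9B.
Δexcess reserves = Δreserves − Δrequired = +$371B − (+$60.9B) = +$310.1 billion.

+$310.1 billion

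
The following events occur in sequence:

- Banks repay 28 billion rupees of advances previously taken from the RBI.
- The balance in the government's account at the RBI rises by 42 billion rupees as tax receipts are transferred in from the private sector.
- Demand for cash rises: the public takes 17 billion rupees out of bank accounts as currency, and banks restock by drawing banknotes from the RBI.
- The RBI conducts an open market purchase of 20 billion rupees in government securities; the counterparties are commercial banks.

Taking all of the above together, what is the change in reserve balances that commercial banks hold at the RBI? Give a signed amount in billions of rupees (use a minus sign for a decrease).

Discount-window repayment 28 billion rupees: repayment is debited from reserves → −28B.
Government account inflow 42 billion rupees: funds move from bank reserves into the government account → −42B.
Currency withdrawal 17 billion rupees: banks swap reserves for currency → −17B.
OMO purchase (from banks) 20 billion rupees: the RBI pays by crediting reserve accounts → +20B.
Net: −28 − 42 − 17 + 20 = -67 billion.

-67 billion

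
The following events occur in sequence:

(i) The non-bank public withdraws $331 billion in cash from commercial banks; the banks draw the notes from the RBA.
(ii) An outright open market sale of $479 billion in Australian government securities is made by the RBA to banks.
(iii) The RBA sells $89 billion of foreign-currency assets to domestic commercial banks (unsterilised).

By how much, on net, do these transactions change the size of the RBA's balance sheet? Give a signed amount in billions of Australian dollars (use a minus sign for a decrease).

-$568 billion

Currency withdrawal $331 billion: only the composition of liabilities changes → 0.
OMO sale (to banks) $479 billion: an RBA asset is shed → −$479B.
FX sale $89 billion: an RBA asset is shed → −$89B.
Net: 0 − 479 − 89 = -$568 billion.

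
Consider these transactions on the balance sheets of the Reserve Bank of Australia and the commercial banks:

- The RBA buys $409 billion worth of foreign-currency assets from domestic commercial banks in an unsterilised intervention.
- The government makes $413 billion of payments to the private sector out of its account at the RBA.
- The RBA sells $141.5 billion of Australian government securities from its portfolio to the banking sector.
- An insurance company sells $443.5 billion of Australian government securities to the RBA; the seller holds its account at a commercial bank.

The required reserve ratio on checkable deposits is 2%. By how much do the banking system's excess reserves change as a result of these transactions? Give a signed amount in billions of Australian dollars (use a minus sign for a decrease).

FX purchase $409 billion: reserves +$409B, deposits 0.
Government spending $413 billion: reserves +$413B, deposits +$413B.
OMO sale (to banks) $141.5 billion: reserves −$141.5B, deposits 0.
Asset purchase (from non-banks) $443.5 billion: reserves +$443.5B, deposits +$443.5B.
Totals: Δreserves = +$1124B, Δdeposits = +$856.5B.
Δrequired reserves = 2% × +$856.5B = +$17.13B.
Δexcess reserves = Δreserves − Δrequired = +$1124B − (+$17.13B) = +$1106.87 billion.

+$1106.87 billion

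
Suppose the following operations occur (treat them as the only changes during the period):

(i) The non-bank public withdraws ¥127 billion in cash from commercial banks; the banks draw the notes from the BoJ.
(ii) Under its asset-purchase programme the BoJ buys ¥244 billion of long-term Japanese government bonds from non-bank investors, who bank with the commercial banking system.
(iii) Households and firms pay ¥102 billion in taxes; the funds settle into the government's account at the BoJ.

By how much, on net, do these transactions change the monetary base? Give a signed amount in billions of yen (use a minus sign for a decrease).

BoJ balance sheet:
  Assets:      Securities +¥244B
  Liabilities: Bank reserves +¥15B, Currency in circulation +¥127B, Government deposits +¥102B
Commercial banking system:
  Assets:      Reserves at CB +¥15B
  Liabilities: Checkable deposits +¥15B
Monetary base = currency + reserves: +¥127B + (+¥15B) = +¥142 billion.

+¥142 billion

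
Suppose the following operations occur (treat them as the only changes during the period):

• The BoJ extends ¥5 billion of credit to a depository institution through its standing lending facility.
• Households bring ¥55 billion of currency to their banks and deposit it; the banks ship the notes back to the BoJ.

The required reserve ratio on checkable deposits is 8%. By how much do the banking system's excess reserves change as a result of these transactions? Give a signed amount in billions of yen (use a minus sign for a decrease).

+¥55.6 billion

Discount-window loan ¥5 billion: reserves +¥5B, deposits 0.
Currency deposit ¥55 billion: reserves +¥55B, deposits +¥55B.
Totals: Δreserves = +¥60B, Δdeposits = +¥55B.
Δrequired reserves = 8% × +¥55B = +¥4.4B.
Δexcess reserves = Δreserves − Δrequired = +¥60B − (+¥4.4B) = +¥55.6 billion.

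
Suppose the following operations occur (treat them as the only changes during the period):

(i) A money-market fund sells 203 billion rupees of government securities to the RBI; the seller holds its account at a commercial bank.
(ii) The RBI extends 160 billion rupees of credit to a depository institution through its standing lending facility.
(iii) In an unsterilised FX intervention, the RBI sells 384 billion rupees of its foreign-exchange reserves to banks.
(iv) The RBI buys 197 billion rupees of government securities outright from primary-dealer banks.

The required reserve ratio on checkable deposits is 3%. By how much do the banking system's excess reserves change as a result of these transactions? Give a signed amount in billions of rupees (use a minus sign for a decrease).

Asset purchase (from non-banks) 203 billion rupees: reserves +203B, deposits +203B.
Discount-window loan 160 billion rupees: reserves +160B, deposits 0.
FX sale 384 billion rupees: reserves −384B, deposits 0.
OMO purchase (from banks) 197 billion rupees: reserves +197B, deposits 0.
Totals: Δreserves = +176B, Δdeposits = +203B.
Δrequired reserves = 3% × +203B = +6.09B.
Δexcess reserves = Δreserves − Δrequired = +176B − (+6.09B) = +169.91 billion.

+169.91 billion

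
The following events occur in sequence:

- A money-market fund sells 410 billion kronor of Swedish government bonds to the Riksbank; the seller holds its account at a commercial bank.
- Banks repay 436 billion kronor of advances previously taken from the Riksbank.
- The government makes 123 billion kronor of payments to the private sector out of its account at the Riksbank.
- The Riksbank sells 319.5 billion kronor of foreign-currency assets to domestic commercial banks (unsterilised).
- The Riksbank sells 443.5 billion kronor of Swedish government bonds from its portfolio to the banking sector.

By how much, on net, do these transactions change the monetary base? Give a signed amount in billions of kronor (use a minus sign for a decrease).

-666 billion

Asset purchase (from non-banks) 410 billion kronor: Riksbank balance sheet expands → +410B.
Discount-window repayment 436 billion kronor: Riksbank balance sheet contracts → −436B.
Government spending 123 billion kronor: a non-base liability converts back to reserves → +123B.
FX sale 319.5 billion kronor: Riksbank balance sheet contracts → −319.5B.
OMO sale (to banks) 443.5 billion kronor: Riksbank balance sheet contracts → −443.5B.
Net: 410 − 436 + 123 − 319.5 − 443.5 = -666 billion.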